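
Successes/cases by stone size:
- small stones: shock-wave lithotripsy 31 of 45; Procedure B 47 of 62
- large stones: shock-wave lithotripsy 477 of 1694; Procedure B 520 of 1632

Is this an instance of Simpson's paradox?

No

Small stones: shock-wave lithotripsy 31/45 = 68.9%, Procedure B 47/62 = 75.8% → Procedure B
Large stones: shock-wave lithotripsy 477/1694 = 28.2%, Procedure B 520/1632 = 31.9% → Procedure B
Overall: shock-wave lithotripsy 508/1739 = 29.2%, Procedure B 567/1694 = 33.5% → Procedure B
Procedure B wins overall and in every stone group — no reversal.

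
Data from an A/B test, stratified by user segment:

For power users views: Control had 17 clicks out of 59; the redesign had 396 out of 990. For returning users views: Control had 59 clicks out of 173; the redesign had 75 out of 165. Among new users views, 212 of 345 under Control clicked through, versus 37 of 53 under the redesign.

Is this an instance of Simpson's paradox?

Yes

Power users: Control 17/59 = 28.8%, the redesign 396/990 = 40.0% → the redesign
Returning users: Control 59/173 = 34.1%, the redesign 75/165 = 45.5% → the redesign
New users: Control 212/345 = 61.4%, the redesign 37/53 = 69.8% → the redesign
Overall: Control 288/577 = 49.9%, the redesign 508/1208 = 42.1% → Control
The redesign wins each user group but Control wins overall — the comparison reverses. The redesign's views skew toward power users, which has a lower base rate.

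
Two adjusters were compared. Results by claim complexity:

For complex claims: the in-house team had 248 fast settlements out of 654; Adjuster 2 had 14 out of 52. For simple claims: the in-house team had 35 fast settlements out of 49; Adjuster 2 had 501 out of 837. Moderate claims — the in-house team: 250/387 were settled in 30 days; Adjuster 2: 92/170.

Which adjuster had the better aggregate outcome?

Complex: the in-house team 248/654 = 37.9%, Adjuster 2 14/52 = 26.9% → the in-house team
Simple: the in-house team 35/49 = 71.4%, Adjuster 2 501/837 = 59.9% → the in-house team
Moderate: the in-house team 250/387 = 64.6%, Adjuster 2 92/170 = 54.1% → the in-house team
Overall: the in-house team 533/1090 = 48.9%, Adjuster 2 607/1059 = 57.3% → Adjuster 2
(The in-house team wins every claim group but Adjuster 2 wins overall — the in-house team's claims skew toward the low-rate complex group.)

Adjuster 2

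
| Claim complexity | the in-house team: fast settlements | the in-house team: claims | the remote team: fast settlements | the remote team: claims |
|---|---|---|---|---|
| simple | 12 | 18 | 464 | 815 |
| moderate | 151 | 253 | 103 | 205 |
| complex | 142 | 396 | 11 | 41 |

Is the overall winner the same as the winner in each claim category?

Simple: the in-house team 12/18 = 66.7%, the remote team 464/815 = 56.9% → the in-house team
Moderate: the in-house team 151/253 = 59.7%, the remote team 103/205 = 50.2% → the in-house team
Complex: the in-house team 142/396 = 35.9%, the remote team 11/41 = 26.8% → the in-house team
Overall: the in-house team 305/667 = 45.7%, the remote team 578/1061 = 54.5% → the remote team
The in-house team wins each claim group but the remote team wins overall — the comparison reverses. The in-house team's claims skew toward complex, which has a lower base rate.

No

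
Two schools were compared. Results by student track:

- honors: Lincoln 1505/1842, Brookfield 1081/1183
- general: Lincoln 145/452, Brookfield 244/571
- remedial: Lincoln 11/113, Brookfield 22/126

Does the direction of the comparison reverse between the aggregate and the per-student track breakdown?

Honors: Lincoln 1505/1842 = 81.7%, Brookfield 1081/1183 = 91.4% → Brookfield
General: Lincoln 145/452 = 32.1%, Brookfield 244/571 = 42.7% → Brookfield
Remedial: Lincoln 11/113 = 9.7%, Brookfield 22/126 = 17.5% → Brookfield
Overall: Lincoln 1661/2407 = 69.0%, Brookfield 1347/1880 = 71.6% → Brookfield
Brookfield wins overall and in every student group — no reversal.

No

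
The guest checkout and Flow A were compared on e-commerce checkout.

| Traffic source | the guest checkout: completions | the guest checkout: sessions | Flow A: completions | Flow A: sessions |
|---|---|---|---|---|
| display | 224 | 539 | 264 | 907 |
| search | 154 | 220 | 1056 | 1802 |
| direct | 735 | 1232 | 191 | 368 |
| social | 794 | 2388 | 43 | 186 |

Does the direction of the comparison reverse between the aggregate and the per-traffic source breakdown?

Display: the guest checkout 224/539 = 41.6%, Flow A 264/907 = 29.1% → the guest checkout
Search: the guest checkout 154/220 = 70.0%, Flow A 1056/1802 = 58.6% → the guest checkout
Direct: the guest checkout 735/1232 = 59.7%, Flow A 191/368 = 51.9% → the guest checkout
Social: the guest checkout 794/2388 = 33.2%, Flow A 43/186 = 23.1% → the guest checkout
Overall: the guest checkout 1907/4379 = 43.5%, Flow A 1554/3263 = 47.6% → Flow A
The guest checkout wins each traffic group but Flow A wins overall — the comparison reverses. The guest checkout's sessions skew toward social, which has a lower base rate.

Yes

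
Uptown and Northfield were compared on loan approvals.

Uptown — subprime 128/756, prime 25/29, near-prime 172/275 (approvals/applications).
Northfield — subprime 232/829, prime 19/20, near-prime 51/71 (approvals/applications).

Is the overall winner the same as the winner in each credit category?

Subprime: Uptown 128/756 = 16.9%, Northfield 232/829 = 28.0% → Northfield
Prime: Uptown 25/29 = 86.2%, Northfield 19/20 = 95.0% → Northfield
Near-prime: Uptown 172/275 = 62.5%, Northfield 51/71 = 71.8% → Northfield
Overall: Uptown 325/1060 = 30.7%, Northfield 302/920 = 32.8% → Northfield
Northfield wins overall and in every credit group — no reversal.

Yes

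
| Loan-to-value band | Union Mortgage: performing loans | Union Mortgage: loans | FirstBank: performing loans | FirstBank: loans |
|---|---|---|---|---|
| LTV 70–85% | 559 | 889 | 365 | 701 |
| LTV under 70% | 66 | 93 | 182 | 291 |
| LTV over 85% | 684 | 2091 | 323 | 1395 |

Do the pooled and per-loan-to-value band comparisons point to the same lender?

LTV 70–85%: Union Mortgage 559/889 = 62.9%, FirstBank 365/701 = 52.1% → Union Mortgage
LTV under 70%: Union Mortgage 66/93 = 71.0%, FirstBank 182/291 = 62.5% → Union Mortgage
LTV over 85%: Union Mortgage 684/2091 = 32.7%, FirstBank 323/1395 = 23.2% → Union Mortgage
Overall: Union Mortgage 1309/3073 = 42.6%, FirstBank 870/2387 = 36.4% → Union Mortgage
Union Mortgage wins overall and in every loan-to-value group — no reversal.

Yes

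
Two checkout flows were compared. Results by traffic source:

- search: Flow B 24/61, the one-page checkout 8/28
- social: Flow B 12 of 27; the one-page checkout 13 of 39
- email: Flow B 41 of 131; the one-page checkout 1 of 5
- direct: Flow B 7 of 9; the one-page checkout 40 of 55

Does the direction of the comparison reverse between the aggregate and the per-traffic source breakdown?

Yes

Search: Flow B 24/61 = 39.3%, the one-page checkout 8/28 = 28.6% → Flow B
Social: Flow B 12/27 = 44.4%, the one-page checkout 13/39 = 33.3% → Flow B
Email: Flow B 41/131 = 31.3%, the one-page checkout 1/5 = 20.0% → Flow B
Direct: Flow B 7/9 = 77.8%, the one-page checkout 40/55 = 72.7% → Flow B
Overall: Flow B 84/228 = 36.8%, the one-page checkout 62/127 = 48.8% → the one-page checkout
Flow B wins each traffic group but the one-page checkout wins overall — the comparison reverses. Flow B's sessions skew toward email, which has a lower base rate.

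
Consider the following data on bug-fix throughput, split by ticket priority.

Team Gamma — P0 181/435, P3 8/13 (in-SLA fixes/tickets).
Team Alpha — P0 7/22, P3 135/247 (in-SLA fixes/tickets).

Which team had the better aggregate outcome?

Team Alpha

P0: Team Gamma 181/435 = 41.6%, Team Alpha 7/22 = 31.8% → Team Gamma
P3: Team Gamma 8/13 = 61.5%, Team Alpha 135/247 = 54.7% → Team Gamma
Overall: Team Gamma 189/448 = 42.2%, Team Alpha 142/269 = 52.8% → Team Alpha
(Team Gamma wins every ticket group but Team Alpha wins overall — Team Gamma's tickets skew toward the low-rate P0 group.)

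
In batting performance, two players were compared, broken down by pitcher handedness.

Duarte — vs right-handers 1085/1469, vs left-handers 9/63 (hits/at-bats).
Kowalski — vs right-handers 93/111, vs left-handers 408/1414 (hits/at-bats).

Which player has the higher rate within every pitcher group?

Kowalski

Vs right-handers: Duarte 1085/1469 = 73.9%, Kowalski 93/111 = 83.8% → Kowalski
Vs left-handers: Duarte 9/63 = 14.3%, Kowalski 408/1414 = 28.9% → Kowalski
Kowalski has the higher rate in both groups.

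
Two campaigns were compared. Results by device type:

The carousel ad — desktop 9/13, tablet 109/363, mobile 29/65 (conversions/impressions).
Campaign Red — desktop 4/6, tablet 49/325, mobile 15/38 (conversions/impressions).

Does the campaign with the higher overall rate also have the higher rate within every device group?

Desktop: the carousel ad 9/13 = 69.2%, Campaign Red 4/6 = 66.7% → the carousel ad
Tablet: the carousel ad 109/363 = 30.0%, Campaign Red 49/325 = 15.1% → the carousel ad
Mobile: the carousel ad 29/65 = 44.6%, Campaign Red 15/38 = 39.5% → the carousel ad
Overall: the carousel ad 147/441 = 33.3%, Campaign Red 68/369 = 18.4% → the carousel ad
The carousel ad wins overall and in every device group — no reversal.

Yes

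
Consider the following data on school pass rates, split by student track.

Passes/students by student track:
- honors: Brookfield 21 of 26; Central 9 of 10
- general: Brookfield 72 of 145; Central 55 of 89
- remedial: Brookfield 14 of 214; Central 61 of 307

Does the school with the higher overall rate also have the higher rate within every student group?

Yes

Honors: Brookfield 21/26 = 80.8%, Central 9/10 = 90.0% → Central
General: Brookfield 72/145 = 49.7%, Central 55/89 = 61.8% → Central
Remedial: Brookfield 14/214 = 6.5%, Central 61/307 = 19.9% → Central
Overall: Brookfield 107/385 = 27.8%, Central 125/406 = 30.8% → Central
Central wins overall and in every student group — no reversal.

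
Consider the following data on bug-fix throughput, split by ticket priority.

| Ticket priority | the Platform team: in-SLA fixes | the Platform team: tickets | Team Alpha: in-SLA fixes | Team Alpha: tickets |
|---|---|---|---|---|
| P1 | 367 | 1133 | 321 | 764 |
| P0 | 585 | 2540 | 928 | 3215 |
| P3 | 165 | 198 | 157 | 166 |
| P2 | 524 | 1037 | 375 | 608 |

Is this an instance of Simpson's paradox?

No

P1: the Platform team 367/1133 = 32.4%, Team Alpha 321/764 = 42.0% → Team Alpha
P0: the Platform team 585/2540 = 23.0%, Team Alpha 928/3215 = 28.9% → Team Alpha
P3: the Platform team 165/198 = 83.3%, Team Alpha 157/166 = 94.6% → Team Alpha
P2: the Platform team 524/1037 = 50.5%, Team Alpha 375/608 = 61.7% → Team Alpha
Overall: the Platform team 1641/4908 = 33.4%, Team Alpha 1781/4753 = 37.5% → Team Alpha
Team Alpha wins overall and in every ticket group — no reversal.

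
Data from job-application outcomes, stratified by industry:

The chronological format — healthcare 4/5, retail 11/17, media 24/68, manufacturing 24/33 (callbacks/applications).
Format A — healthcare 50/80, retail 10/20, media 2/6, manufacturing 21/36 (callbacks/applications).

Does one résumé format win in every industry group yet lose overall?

Yes

Healthcare: the chronological format 4/5 = 80.0%, Format A 50/80 = 62.5% → the chronological format
Retail: the chronological format 11/17 = 64.7%, Format A 10/20 = 50.0% → the chronological format
Media: the chronological format 24/68 = 35.3%, Format A 2/6 = 33.3% → the chronological format
Manufacturing: the chronological format 24/33 = 72.7%, Format A 21/36 = 58.3% → the chronological format
Overall: the chronological format 63/123 = 51.2%, Format A 83/142 = 58.5% → Format A
The chronological format wins each industry group but Format A wins overall — the comparison reverses. The chronological format's applications skew toward media, which has a lower base rate.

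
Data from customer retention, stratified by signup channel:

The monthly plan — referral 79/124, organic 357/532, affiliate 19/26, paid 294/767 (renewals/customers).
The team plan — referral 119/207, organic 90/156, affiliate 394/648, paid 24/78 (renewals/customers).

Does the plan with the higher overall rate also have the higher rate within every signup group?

No

Referral: the monthly plan 79/124 = 63.7%, the team plan 119/207 = 57.5% → the monthly plan
Organic: the monthly plan 357/532 = 67.1%, the team plan 90/156 = 57.7% → the monthly plan
Affiliate: the monthly plan 19/26 = 73.1%, the team plan 394/648 = 60.8% → the monthly plan
Paid: the monthly plan 294/767 = 38.3%, the team plan 24/78 = 30.8% → the monthly plan
Overall: the monthly plan 749/1449 = 51.7%, the team plan 627/1089 = 57.6% → the team plan
The monthly plan wins each signup group but the team plan wins overall — the comparison reverses. The monthly plan's customers skew toward paid, which has a lower base rate.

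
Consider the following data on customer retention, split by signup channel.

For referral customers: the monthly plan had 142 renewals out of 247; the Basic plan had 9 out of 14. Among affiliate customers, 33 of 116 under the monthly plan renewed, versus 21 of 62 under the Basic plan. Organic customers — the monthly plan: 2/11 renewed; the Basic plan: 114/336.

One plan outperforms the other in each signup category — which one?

the Basic plan

Referral: the monthly plan 142/247 = 57.5%, the Basic plan 9/14 = 64.3% → the Basic plan
Affiliate: the monthly plan 33/116 = 28.4%, the Basic plan 21/62 = 33.9% → the Basic plan
Organic: the monthly plan 2/11 = 18.2%, the Basic plan 114/336 = 33.9% → the Basic plan
The Basic plan has the higher rate in all 3 groups.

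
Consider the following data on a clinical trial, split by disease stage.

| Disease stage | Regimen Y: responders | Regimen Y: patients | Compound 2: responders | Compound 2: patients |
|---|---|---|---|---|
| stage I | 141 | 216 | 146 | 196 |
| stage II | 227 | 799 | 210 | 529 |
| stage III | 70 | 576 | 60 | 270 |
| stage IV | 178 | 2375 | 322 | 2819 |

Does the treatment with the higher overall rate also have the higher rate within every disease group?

Yes

Stage I: Regimen Y 141/216 = 65.3%, Compound 2 146/196 = 74.5% → Compound 2
Stage II: Regimen Y 227/799 = 28.4%, Compound 2 210/529 = 39.7% → Compound 2
Stage III: Regimen Y 70/576 = 12.2%, Compound 2 60/270 = 22.2% → Compound 2
Stage IV: Regimen Y 178/2375 = 7.5%, Compound 2 322/2819 = 11.4% → Compound 2
Overall: Regimen Y 616/3966 = 15.5%, Compound 2 738/3814 = 19.3% → Compound 2
Compound 2 wins overall and in every disease group — no reversal.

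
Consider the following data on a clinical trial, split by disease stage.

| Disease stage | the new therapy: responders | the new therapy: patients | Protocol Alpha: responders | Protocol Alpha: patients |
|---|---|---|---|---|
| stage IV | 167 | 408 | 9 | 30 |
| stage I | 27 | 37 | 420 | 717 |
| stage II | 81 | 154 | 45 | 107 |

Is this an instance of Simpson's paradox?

Yes

Stage IV: the new therapy 167/408 = 40.9%, Protocol Alpha 9/30 = 30.0% → the new therapy
Stage I: the new therapy 27/37 = 73.0%, Protocol Alpha 420/717 = 58.6% → the new therapy
Stage II: the new therapy 81/154 = 52.6%, Protocol Alpha 45/107 = 42.1% → the new therapy
Overall: the new therapy 275/599 = 45.9%, Protocol Alpha 474/854 = 55.5% → Protocol Alpha
The new therapy wins each disease group but Protocol Alpha wins overall — the comparison reverses. The new therapy's patients skew toward stage IV, which has a lower base rate.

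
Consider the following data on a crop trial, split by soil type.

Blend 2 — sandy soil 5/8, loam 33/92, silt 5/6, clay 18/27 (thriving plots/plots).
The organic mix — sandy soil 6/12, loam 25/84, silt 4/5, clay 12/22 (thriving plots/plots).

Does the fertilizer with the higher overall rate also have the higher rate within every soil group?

Yes

Sandy soil: Blend 2 5/8 = 62.5%, the organic mix 6/12 = 50.0% → Blend 2
Loam: Blend 2 33/92 = 35.9%, the organic mix 25/84 = 29.8% → Blend 2
Silt: Blend 2 5/6 = 83.3%, the organic mix 4/5 = 80.0% → Blend 2
Clay: Blend 2 18/27 = 66.7%, the organic mix 12/22 = 54.5% → Blend 2
Overall: Blend 2 61/133 = 45.9%, the organic mix 47/123 = 38.2% → Blend 2
Blend 2 wins overall and in every soil group — no reversal.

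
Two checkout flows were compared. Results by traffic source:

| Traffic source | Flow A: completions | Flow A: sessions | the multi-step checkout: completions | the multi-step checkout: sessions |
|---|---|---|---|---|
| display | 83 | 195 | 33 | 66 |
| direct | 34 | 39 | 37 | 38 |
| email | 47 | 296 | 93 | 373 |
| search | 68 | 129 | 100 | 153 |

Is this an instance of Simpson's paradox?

Display: Flow A 83/195 = 42.6%, the multi-step checkout 33/66 = 50.0% → the multi-step checkout
Direct: Flow A 34/39 = 87.2%, the multi-step checkout 37/38 = 97.4% → the multi-step checkout
Email: Flow A 47/296 = 15.9%, the multi-step checkout 93/373 = 24.9% → the multi-step checkout
Search: Flow A 68/129 = 52.7%, the multi-step checkout 100/153 = 65.4% → the multi-step checkout
Overall: Flow A 232/659 = 35.2%, the multi-step checkout 263/630 = 41.7% → the multi-step checkout
The multi-step checkout wins overall and in every traffic group — no reversal.

No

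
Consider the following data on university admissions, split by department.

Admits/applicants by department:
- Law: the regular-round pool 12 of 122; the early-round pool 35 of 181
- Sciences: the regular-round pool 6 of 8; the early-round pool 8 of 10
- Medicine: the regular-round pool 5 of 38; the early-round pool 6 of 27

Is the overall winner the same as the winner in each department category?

Law: the regular-round pool 12/122 = 9.8%, the early-round pool 35/181 = 19.3% → the early-round pool
Sciences: the regular-round pool 6/8 = 75.0%, the early-round pool 8/10 = 80.0% → the early-round pool
Medicine: the regular-round pool 5/38 = 13.2%, the early-round pool 6/27 = 22.2% → the early-round pool
Overall: the regular-round pool 23/168 = 13.7%, the early-round pool 49/218 = 22.5% → the early-round pool
The early-round pool wins overall and in every department group — no reversal.

Yes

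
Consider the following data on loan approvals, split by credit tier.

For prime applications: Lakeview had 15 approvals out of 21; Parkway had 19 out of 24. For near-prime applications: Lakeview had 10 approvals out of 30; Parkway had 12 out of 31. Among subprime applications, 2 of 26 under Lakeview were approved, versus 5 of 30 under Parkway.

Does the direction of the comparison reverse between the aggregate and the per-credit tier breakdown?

Prime: Lakeview 15/21 = 71.4%, Parkway 19/24 = 79.2% → Parkway
Near-prime: Lakeview 10/30 = 33.3%, Parkway 12/31 = 38.7% → Parkway
Subprime: Lakeview 2/26 = 7.7%, Parkway 5/30 = 16.7% → Parkway
Overall: Lakeview 27/77 = 35.1%, Parkway 36/85 = 42.4% → Parkway
Parkway wins overall and in every credit group — no reversal.

No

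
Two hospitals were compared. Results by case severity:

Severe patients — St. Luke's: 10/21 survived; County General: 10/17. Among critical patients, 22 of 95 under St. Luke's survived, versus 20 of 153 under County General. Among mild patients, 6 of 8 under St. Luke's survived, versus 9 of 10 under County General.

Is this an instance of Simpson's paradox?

No

Severe: St. Luke's 10/21 = 47.6%, County General 10/17 = 58.8% → County General
Critical: St. Luke's 22/95 = 23.2%, County General 20/153 = 13.1% → St. Luke's
Mild: St. Luke's 6/8 = 75.0%, County General 9/10 = 90.0% → County General
Overall: St. Luke's 38/124 = 30.6%, County General 39/180 = 21.7% → St. Luke's
Neither sweeps: St. Luke's wins 1 of 3 groups, County General wins 2. St. Luke's wins overall but not every group — no Simpson reversal.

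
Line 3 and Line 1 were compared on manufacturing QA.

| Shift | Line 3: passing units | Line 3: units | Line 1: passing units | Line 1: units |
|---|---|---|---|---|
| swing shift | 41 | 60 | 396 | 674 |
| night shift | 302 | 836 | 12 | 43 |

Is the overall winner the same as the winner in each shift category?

No

Swing shift: Line 3 41/60 = 68.3%, Line 1 396/674 = 58.8% → Line 3
Night shift: Line 3 302/836 = 36.1%, Line 1 12/43 = 27.9% → Line 3
Overall: Line 3 343/896 = 38.3%, Line 1 408/717 = 56.9% → Line 1
Line 3 wins each shift group but Line 1 wins overall — the comparison reverses. Line 3's units skew toward night shift, which has a lower base rate.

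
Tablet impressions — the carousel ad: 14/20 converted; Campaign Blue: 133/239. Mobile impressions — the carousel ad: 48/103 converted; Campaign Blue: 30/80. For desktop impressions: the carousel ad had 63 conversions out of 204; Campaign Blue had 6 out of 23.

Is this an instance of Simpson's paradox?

Yes

Tablet: the carousel ad 14/20 = 70.0%, Campaign Blue 133/239 = 55.6% → the carousel ad
Mobile: the carousel ad 48/103 = 46.6%, Campaign Blue 30/80 = 37.5% → the carousel ad
Desktop: the carousel ad 63/204 = 30.9%, Campaign Blue 6/23 = 26.1% → the carousel ad
Overall: the carousel ad 125/327 = 38.2%, Campaign Blue 169/342 = 49.4% → Campaign Blue
The carousel ad wins each device group but Campaign Blue wins overall — the comparison reverses. The carousel ad's impressions skew toward desktop, which has a lower base rate.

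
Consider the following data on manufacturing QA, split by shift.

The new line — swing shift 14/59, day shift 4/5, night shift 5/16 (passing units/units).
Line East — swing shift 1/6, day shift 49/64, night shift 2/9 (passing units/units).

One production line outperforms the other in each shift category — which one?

the new line

Swing shift: the new line 14/59 = 23.7%, Line East 1/6 = 16.7% → the new line
Day shift: the new line 4/5 = 80.0%, Line East 49/64 = 76.6% → the new line
Night shift: the new line 5/16 = 31.2%, Line East 2/9 = 22.2% → the new line
The new line has the higher rate in all 3 groups.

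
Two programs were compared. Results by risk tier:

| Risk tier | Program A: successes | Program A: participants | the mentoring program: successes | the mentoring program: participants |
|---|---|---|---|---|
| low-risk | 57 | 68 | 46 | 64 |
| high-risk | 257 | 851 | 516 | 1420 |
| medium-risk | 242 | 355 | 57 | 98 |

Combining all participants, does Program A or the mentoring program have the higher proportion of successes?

Low-risk: Program A 57/68 = 83.8%, the mentoring program 46/64 = 71.9% → Program A
High-risk: Program A 257/851 = 30.2%, the mentoring program 516/1420 = 36.3% → the mentoring program
Medium-risk: Program A 242/355 = 68.2%, the mentoring program 57/98 = 58.2% → Program A
Overall: Program A 556/1274 = 43.6%, the mentoring program 619/1582 = 39.1% → Program A
(Neither sweeps every risk group, but Program A has the higher pooled rate.)

Program A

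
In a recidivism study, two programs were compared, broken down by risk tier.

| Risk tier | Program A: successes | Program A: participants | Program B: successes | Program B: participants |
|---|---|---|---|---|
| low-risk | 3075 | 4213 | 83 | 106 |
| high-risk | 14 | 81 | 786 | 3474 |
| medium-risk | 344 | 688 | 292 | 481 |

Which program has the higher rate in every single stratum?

Program B

Low-risk: Program A 3075/4213 = 73.0%, Program B 83/106 = 78.3% → Program B
High-risk: Program A 14/81 = 17.3%, Program B 786/3474 = 22.6% → Program B
Medium-risk: Program A 344/688 = 50.0%, Program B 292/481 = 60.7% → Program B
Program B has the higher rate in all 3 groups.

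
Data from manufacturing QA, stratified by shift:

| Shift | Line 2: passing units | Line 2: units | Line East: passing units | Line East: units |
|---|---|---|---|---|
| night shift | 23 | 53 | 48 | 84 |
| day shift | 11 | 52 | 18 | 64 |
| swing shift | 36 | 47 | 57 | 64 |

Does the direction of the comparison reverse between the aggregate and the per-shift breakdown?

No

Night shift: Line 2 23/53 = 43.4%, Line East 48/84 = 57.1% → Line East
Day shift: Line 2 11/52 = 21.2%, Line East 18/64 = 28.1% → Line East
Swing shift: Line 2 36/47 = 76.6%, Line East 57/64 = 89.1% → Line East
Overall: Line 2 70/152 = 46.1%, Line East 123/212 = 58.0% → Line East
Line East wins overall and in every shift group — no reversal.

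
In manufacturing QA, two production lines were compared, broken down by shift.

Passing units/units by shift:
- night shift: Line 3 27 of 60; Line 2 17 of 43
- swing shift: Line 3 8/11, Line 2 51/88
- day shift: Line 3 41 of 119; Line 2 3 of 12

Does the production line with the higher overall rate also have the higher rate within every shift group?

Night shift: Line 3 27/60 = 45.0%, Line 2 17/43 = 39.5% → Line 3
Swing shift: Line 3 8/11 = 72.7%, Line 2 51/88 = 58.0% → Line 3
Day shift: Line 3 41/119 = 34.5%, Line 2 3/12 = 25.0% → Line 3
Overall: Line 3 76/190 = 40.0%, Line 2 71/143 = 49.7% → Line 2
Line 3 wins each shift group but Line 2 wins overall — the comparison reverses. Line 3's units skew toward day shift, which has a lower base rate.

No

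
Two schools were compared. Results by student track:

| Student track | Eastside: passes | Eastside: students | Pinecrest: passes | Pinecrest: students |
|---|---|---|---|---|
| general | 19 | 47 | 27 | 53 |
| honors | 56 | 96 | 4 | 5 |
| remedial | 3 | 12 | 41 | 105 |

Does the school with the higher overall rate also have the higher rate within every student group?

General: Eastside 19/47 = 40.4%, Pinecrest 27/53 = 50.9% → Pinecrest
Honors: Eastside 56/96 = 58.3%, Pinecrest 4/5 = 80.0% → Pinecrest
Remedial: Eastside 3/12 = 25.0%, Pinecrest 41/105 = 39.0% → Pinecrest
Overall: Eastside 78/155 = 50.3%, Pinecrest 72/163 = 44.2% → Eastside
Pinecrest wins each student group but Eastside wins overall — the comparison reverses. Pinecrest's students skew toward remedial, which has a lower base rate.

No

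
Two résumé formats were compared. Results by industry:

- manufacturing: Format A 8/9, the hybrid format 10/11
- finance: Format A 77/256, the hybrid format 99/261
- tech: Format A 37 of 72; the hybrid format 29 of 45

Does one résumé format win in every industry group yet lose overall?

No

Manufacturing: Format A 8/9 = 88.9%, the hybrid format 10/11 = 90.9% → the hybrid format
Finance: Format A 77/256 = 30.1%, the hybrid format 99/261 = 37.9% → the hybrid format
Tech: Format A 37/72 = 51.4%, the hybrid format 29/45 = 64.4% → the hybrid format
Overall: Format A 122/337 = 36.2%, the hybrid format 138/317 = 43.5% → the hybrid format
The hybrid format wins overall and in every industry group — no reversal.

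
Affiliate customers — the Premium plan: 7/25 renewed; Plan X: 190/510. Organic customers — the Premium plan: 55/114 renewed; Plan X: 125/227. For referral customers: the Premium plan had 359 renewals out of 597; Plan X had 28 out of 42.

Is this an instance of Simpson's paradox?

Affiliate: the Premium plan 7/25 = 28.0%, Plan X 190/510 = 37.3% → Plan X
Organic: the Premium plan 55/114 = 48.2%, Plan X 125/227 = 55.1% → Plan X
Referral: the Premium plan 359/597 = 60.1%, Plan X 28/42 = 66.7% → Plan X
Overall: the Premium plan 421/736 = 57.2%, Plan X 343/779 = 44.0% → the Premium plan
Plan X wins each signup group but the Premium plan wins overall — the comparison reverses. Plan X's customers skew toward affiliate, which has a lower base rate.

Yes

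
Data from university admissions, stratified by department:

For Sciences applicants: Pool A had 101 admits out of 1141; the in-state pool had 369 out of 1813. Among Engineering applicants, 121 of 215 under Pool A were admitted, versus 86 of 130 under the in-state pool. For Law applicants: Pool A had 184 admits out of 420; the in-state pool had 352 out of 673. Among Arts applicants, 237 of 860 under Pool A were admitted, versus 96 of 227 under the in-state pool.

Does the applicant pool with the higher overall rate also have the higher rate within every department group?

Sciences: Pool A 101/1141 = 8.9%, the in-state pool 369/1813 = 20.4% → the in-state pool
Engineering: Pool A 121/215 = 56.3%, the in-state pool 86/130 = 66.2% → the in-state pool
Law: Pool A 184/420 = 43.8%, the in-state pool 352/673 = 52.3% → the in-state pool
Arts: Pool A 237/860 = 27.6%, the in-state pool 96/227 = 42.3% → the in-state pool
Overall: Pool A 643/2636 = 24.4%, the in-state pool 903/2843 = 31.8% → the in-state pool
The in-state pool wins overall and in every department group — no reversal.

Yes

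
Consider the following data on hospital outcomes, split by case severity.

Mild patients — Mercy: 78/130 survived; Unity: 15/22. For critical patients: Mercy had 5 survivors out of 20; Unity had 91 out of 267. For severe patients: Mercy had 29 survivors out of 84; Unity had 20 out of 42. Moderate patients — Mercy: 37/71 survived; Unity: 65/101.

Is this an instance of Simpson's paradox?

Mild: Mercy 78/130 = 60.0%, Unity 15/22 = 68.2% → Unity
Critical: Mercy 5/20 = 25.0%, Unity 91/267 = 34.1% → Unity
Severe: Mercy 29/84 = 34.5%, Unity 20/42 = 47.6% → Unity
Moderate: Mercy 37/71 = 52.1%, Unity 65/101 = 64.4% → Unity
Overall: Mercy 149/305 = 48.9%, Unity 191/432 = 44.2% → Mercy
Unity wins each case group but Mercy wins overall — the comparison reverses. Unity's patients skew toward critical, which has a lower base rate.

Yes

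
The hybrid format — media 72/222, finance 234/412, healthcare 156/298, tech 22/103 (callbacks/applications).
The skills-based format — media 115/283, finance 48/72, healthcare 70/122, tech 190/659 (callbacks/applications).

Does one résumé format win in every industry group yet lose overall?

Media: the hybrid format 72/222 = 32.4%, the skills-based format 115/283 = 40.6% → the skills-based format
Finance: the hybrid format 234/412 = 56.8%, the skills-based format 48/72 = 66.7% → the skills-based format
Healthcare: the hybrid format 156/298 = 52.3%, the skills-based format 70/122 = 57.4% → the skills-based format
Tech: the hybrid format 22/103 = 21.4%, the skills-based format 190/659 = 28.8% → the skills-based format
Overall: the hybrid format 484/1035 = 46.8%, the skills-based format 423/1136 = 37.2% → the hybrid format
The skills-based format wins each industry group but the hybrid format wins overall — the comparison reverses. The skills-based format's applications skew toward tech, which has a lower base rate.

Yes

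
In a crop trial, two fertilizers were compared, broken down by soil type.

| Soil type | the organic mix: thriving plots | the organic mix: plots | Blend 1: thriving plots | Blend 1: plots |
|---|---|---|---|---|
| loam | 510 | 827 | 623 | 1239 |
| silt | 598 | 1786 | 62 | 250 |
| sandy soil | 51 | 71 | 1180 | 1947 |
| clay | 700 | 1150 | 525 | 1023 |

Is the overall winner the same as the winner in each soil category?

No

Loam: the organic mix 510/827 = 61.7%, Blend 1 623/1239 = 50.3% → the organic mix
Silt: the organic mix 598/1786 = 33.5%, Blend 1 62/250 = 24.8% → the organic mix
Sandy soil: the organic mix 51/71 = 71.8%, Blend 1 1180/1947 = 60.6% → the organic mix
Clay: the organic mix 700/1150 = 60.9%, Blend 1 525/1023 = 51.3% → the organic mix
Overall: the organic mix 1859/3834 = 48.5%, Blend 1 2390/4459 = 53.6% → Blend 1
The organic mix wins each soil group but Blend 1 wins overall — the comparison reverses. The organic mix's plots skew toward silt, which has a lower base rate.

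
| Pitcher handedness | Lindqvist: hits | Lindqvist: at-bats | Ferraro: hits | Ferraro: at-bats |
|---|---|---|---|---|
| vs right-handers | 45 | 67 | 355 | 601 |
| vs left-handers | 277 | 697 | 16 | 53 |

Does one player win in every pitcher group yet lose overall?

Vs right-handers: Lindqvist 45/67 = 67.2%, Ferraro 355/601 = 59.1% → Lindqvist
Vs left-handers: Lindqvist 277/697 = 39.7%, Ferraro 16/53 = 30.2% → Lindqvist
Overall: Lindqvist 322/764 = 42.1%, Ferraro 371/654 = 56.7% → Ferraro
Lindqvist wins each pitcher group but Ferraro wins overall — the comparison reverses. Lindqvist's at-bats skew toward vs left-handers, which has a lower base rate.

Yes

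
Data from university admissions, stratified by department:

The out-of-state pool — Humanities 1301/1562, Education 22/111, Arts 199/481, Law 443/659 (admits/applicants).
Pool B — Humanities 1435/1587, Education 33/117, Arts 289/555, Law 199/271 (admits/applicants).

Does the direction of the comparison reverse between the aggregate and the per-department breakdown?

No

Humanities: the out-of-state pool 1301/1562 = 83.3%, Pool B 1435/1587 = 90.4% → Pool B
Education: the out-of-state pool 22/111 = 19.8%, Pool B 33/117 = 28.2% → Pool B
Arts: the out-of-state pool 199/481 = 41.4%, Pool B 289/555 = 52.1% → Pool B
Law: the out-of-state pool 443/659 = 67.2%, Pool B 199/271 = 73.4% → Pool B
Overall: the out-of-state pool 1965/2813 = 69.9%, Pool B 1956/2530 = 77.3% → Pool B
Pool B wins overall and in every department group — no reversal.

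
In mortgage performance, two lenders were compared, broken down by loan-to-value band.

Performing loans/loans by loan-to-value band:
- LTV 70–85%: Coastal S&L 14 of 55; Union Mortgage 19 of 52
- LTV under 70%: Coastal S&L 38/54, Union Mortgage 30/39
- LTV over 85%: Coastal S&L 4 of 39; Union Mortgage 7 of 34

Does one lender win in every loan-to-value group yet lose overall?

LTV 70–85%: Coastal S&L 14/55 = 25.5%, Union Mortgage 19/52 = 36.5% → Union Mortgage
LTV under 70%: Coastal S&L 38/54 = 70.4%, Union Mortgage 30/39 = 76.9% → Union Mortgage
LTV over 85%: Coastal S&L 4/39 = 10.3%, Union Mortgage 7/34 = 20.6% → Union Mortgage
Overall: Coastal S&L 56/148 = 37.8%, Union Mortgage 56/125 = 44.8% → Union Mortgage
Union Mortgage wins overall and in every loan-to-value group — no reversal.

No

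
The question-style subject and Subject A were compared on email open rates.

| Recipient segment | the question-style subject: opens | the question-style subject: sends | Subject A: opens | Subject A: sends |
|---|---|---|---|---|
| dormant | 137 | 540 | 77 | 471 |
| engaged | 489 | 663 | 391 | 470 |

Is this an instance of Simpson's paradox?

No

Dormant: the question-style subject 137/540 = 25.4%, Subject A 77/471 = 16.3% → the question-style subject
Engaged: the question-style subject 489/663 = 73.8%, Subject A 391/470 = 83.2% → Subject A
Overall: the question-style subject 626/1203 = 52.0%, Subject A 468/941 = 49.7% → the question-style subject
Neither sweeps: the question-style subject wins 1 of 2 groups, Subject A wins 1. The question-style subject wins overall but not every group — no Simpson reversal.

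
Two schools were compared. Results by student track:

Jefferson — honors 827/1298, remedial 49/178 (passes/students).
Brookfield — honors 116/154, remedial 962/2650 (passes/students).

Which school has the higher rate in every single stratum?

Honors: Jefferson 827/1298 = 63.7%, Brookfield 116/154 = 75.3% → Brookfield
Remedial: Jefferson 49/178 = 27.5%, Brookfield 962/2650 = 36.3% → Brookfield
Brookfield has the higher rate in both groups.

Brookfield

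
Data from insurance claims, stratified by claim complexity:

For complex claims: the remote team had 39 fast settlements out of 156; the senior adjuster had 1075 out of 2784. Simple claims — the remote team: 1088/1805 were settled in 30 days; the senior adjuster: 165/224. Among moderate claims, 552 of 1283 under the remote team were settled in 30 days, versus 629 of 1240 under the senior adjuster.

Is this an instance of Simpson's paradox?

Complex: the remote team 39/156 = 25.0%, the senior adjuster 1075/2784 = 38.6% → the senior adjuster
Simple: the remote team 1088/1805 = 60.3%, the senior adjuster 165/224 = 73.7% → the senior adjuster
Moderate: the remote team 552/1283 = 43.0%, the senior adjuster 629/1240 = 50.7% → the senior adjuster
Overall: the remote team 1679/3244 = 51.8%, the senior adjuster 1869/4248 = 44.0% → the remote team
The senior adjuster wins each claim group but the remote team wins overall — the comparison reverses. The senior adjuster's claims skew toward complex, which has a lower base rate.

Yes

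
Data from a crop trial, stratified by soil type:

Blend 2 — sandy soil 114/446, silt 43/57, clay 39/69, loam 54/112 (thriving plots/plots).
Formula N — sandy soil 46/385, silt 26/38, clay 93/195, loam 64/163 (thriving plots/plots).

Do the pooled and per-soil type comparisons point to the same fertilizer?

Yes

Sandy soil: Blend 2 114/446 = 25.6%, Formula N 46/385 = 11.9% → Blend 2
Silt: Blend 2 43/57 = 75.4%, Formula N 26/38 = 68.4% → Blend 2
Clay: Blend 2 39/69 = 56.5%, Formula N 93/195 = 47.7% → Blend 2
Loam: Blend 2 54/112 = 48.2%, Formula N 64/163 = 39.3% → Blend 2
Overall: Blend 2 250/684 = 36.5%, Formula N 229/781 = 29.3% → Blend 2
Blend 2 wins overall and in every soil group — no reversal.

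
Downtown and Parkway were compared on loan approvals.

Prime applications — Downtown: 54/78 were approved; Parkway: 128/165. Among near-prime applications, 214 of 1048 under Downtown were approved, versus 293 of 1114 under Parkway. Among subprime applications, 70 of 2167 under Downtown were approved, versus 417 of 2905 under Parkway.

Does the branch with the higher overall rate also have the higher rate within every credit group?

Prime: Downtown 54/78 = 69.2%, Parkway 128/165 = 77.6% → Parkway
Near-prime: Downtown 214/1048 = 20.4%, Parkway 293/1114 = 26.3% → Parkway
Subprime: Downtown 70/2167 = 3.2%, Parkway 417/2905 = 14.4% → Parkway
Overall: Downtown 338/3293 = 10.3%, Parkway 838/4184 = 20.0% → Parkway
Parkway wins overall and in every credit group — no reversal.

Yes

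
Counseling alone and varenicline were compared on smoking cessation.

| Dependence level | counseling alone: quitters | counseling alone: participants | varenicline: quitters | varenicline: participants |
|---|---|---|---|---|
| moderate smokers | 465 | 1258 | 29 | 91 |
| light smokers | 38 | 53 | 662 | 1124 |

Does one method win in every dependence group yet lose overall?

Moderate smokers: counseling alone 465/1258 = 37.0%, varenicline 29/91 = 31.9% → counseling alone
Light smokers: counseling alone 38/53 = 71.7%, varenicline 662/1124 = 58.9% → counseling alone
Overall: counseling alone 503/1311 = 38.4%, varenicline 691/1215 = 56.9% → varenicline
Counseling alone wins each dependence group but varenicline wins overall — the comparison reverses. Counseling alone's participants skew toward moderate smokers, which has a lower base rate.

Yes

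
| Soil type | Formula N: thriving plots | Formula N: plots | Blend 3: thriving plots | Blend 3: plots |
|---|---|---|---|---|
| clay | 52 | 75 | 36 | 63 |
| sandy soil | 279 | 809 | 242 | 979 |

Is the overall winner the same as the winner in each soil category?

Yes

Clay: Formula N 52/75 = 69.3%, Blend 3 36/63 = 57.1% → Formula N
Sandy soil: Formula N 279/809 = 34.5%, Blend 3 242/979 = 24.7% → Formula N
Overall: Formula N 331/884 = 37.4%, Blend 3 278/1042 = 26.7% → Formula N
Formula N wins overall and in every soil group — no reversal.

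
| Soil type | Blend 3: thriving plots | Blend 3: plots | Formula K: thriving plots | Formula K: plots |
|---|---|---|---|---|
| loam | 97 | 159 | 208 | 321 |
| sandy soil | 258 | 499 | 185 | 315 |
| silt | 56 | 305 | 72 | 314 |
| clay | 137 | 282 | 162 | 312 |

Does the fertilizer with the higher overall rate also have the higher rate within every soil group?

Yes

Loam: Blend 3 97/159 = 61.0%, Formula K 208/321 = 64.8% → Formula K
Sandy soil: Blend 3 258/499 = 51.7%, Formula K 185/315 = 58.7% → Formula K
Silt: Blend 3 56/305 = 18.4%, Formula K 72/314 = 22.9% → Formula K
Clay: Blend 3 137/282 = 48.6%, Formula K 162/312 = 51.9% → Formula K
Overall: Blend 3 548/1245 = 44.0%, Formula K 627/1262 = 49.7% → Formula K
Formula K wins overall and in every soil group — no reversal.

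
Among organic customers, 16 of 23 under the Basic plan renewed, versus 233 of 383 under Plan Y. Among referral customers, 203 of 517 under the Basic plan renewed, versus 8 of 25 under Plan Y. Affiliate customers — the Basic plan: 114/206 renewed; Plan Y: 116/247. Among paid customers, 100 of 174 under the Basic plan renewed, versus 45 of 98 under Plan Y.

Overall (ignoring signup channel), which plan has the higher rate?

Plan Y

Organic: the Basic plan 16/23 = 69.6%, Plan Y 233/383 = 60.8% → the Basic plan
Referral: the Basic plan 203/517 = 39.3%, Plan Y 8/25 = 32.0% → the Basic plan
Affiliate: the Basic plan 114/206 = 55.3%, Plan Y 116/247 = 47.0% → the Basic plan
Paid: the Basic plan 100/174 = 57.5%, Plan Y 45/98 = 45.9% → the Basic plan
Overall: the Basic plan 433/920 = 47.1%, Plan Y 402/753 = 53.4% → Plan Y
(The Basic plan wins every signup group but Plan Y wins overall — the Basic plan's customers skew toward the low-rate referral group.)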